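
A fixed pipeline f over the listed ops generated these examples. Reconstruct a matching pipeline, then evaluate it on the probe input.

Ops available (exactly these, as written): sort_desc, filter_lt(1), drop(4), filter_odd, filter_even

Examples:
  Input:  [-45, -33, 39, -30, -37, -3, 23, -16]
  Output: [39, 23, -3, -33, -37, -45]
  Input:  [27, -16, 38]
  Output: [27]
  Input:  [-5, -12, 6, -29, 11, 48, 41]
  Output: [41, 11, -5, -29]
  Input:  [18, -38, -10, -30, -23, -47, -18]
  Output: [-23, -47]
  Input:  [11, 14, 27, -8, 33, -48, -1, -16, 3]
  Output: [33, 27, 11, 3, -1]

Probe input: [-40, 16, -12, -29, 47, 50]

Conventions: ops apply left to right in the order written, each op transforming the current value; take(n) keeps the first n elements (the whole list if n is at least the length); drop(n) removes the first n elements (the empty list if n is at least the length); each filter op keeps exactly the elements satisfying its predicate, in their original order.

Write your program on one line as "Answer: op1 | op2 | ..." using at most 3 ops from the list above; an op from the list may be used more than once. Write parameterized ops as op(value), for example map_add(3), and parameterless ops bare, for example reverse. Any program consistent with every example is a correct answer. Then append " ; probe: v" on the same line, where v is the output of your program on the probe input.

sort_desc | filter_odd ; probe: [47, -29]

Check, running the answer program on each example:
  [-45, -33, 39, -30, -37, -3, 23, -16] -> [39, 23, -3, -16, -30, -33, -37, -45] -> [39, 23, -3, -33, -37, -45]
  [27, -16, 38] -> [38, 27, -16] -> [27]
  [-5, -12, 6, -29, 11, 48, 41] -> [48, 41, 11, 6, -5, -12, -29] -> [41, 11, -5, -29]
  [18, -38, -10, -30, -23, -47, -18] -> [18, -10, -18, -23, -30, -38, -47] -> [-23, -47]
  [11, 14, 27, -8, 33, -48, -1, -16, 3] -> [33, 27, 14, 11, 3, -1, -8, -16, -48] -> [33, 27, 11, 3, -1]
  probe: [-40, 16, -12, -29, 47, 50] -> [50, 47, 16, -12, -29, -40] -> [47, -29]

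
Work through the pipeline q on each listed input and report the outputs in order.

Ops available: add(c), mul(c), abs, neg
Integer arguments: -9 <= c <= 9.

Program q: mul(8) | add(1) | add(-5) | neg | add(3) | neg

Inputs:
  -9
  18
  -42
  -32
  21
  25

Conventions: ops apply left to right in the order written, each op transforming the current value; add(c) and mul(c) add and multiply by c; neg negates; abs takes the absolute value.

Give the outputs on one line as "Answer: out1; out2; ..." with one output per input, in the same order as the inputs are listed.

-79; 137; -343; -263; 161; 193

Execution, op by op:
  -9 -> -72 -> -71 -> -76 -> 76 -> 79 -> -79
  18 -> 144 -> 145 -> 140 -> -140 -> -137 -> 137
  -42 -> -336 -> -335 -> -340 -> 340 -> 343 -> -343
  -32 -> -256 -> -255 -> -260 -> 260 -> 263 -> -263
  21 -> 168 -> 169 -> 164 -> -164 -> -161 -> 161
  25 -> 200 -> 201 -> 196 -> -196 -> -193 -> 193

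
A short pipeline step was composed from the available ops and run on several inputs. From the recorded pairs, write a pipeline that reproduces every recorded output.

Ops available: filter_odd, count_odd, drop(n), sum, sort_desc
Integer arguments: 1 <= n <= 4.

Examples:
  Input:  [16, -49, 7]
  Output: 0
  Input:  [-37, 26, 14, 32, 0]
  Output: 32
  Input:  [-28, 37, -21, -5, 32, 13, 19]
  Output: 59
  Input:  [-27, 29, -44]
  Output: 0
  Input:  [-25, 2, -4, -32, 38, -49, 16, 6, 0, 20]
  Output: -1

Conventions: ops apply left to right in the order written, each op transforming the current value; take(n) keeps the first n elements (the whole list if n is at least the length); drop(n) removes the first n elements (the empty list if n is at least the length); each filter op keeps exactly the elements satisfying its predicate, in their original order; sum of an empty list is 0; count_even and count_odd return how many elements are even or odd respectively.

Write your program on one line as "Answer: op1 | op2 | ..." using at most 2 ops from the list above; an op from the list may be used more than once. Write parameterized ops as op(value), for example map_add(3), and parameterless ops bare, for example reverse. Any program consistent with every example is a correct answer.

drop(3) | sum

Check, running the answer program on each example:
  [16, -49, 7] -> [] -> 0
  [-37, 26, 14, 32, 0] -> [32, 0] -> 32
  [-28, 37, -21, -5, 32, 13, 19] -> [-5, 32, 13, 19] -> 59
  [-27, 29, -44] -> [] -> 0
  [-25, 2, -4, -32, 38, -49, 16, 6, 0, 20] -> [-32, 38, -49, 16, 6, 0, 20] -> -1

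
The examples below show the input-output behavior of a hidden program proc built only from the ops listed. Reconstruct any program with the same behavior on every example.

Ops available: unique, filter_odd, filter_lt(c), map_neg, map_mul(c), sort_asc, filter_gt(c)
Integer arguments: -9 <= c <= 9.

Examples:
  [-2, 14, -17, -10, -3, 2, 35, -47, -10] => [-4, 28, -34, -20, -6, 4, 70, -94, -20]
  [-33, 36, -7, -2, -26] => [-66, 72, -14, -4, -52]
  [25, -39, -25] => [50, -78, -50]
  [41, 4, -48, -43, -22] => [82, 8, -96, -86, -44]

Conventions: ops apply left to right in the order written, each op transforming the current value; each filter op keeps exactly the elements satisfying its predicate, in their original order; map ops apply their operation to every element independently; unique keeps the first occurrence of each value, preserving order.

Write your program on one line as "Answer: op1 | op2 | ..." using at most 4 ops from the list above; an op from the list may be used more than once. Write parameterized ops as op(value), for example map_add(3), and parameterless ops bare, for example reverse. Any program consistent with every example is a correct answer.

map_neg | map_mul(2) | map_mul(-1)

Check, running the answer program on each example:
  [-2, 14, -17, -10, -3, 2, 35, -47, -10] -> [2, -14, 17, 10, 3, -2, -35, 47, 10] -> [4, -28, 34, 20, 6, -4, -70, 94, 20] -> [-4, 28, -34, -20, -6, 4, 70, -94, -20]
  [-33, 36, -7, -2, -26] -> [33, -36, 7, 2, 26] -> [66, -72, 14, 4, 52] -> [-66, 72, -14, -4, -52]
  [25, -39, -25] -> [-25, 39, 25] -> [-50, 78, 50] -> [50, -78, -50]
  [41, 4, -48, -43, -22] -> [-41, -4, 48, 43, 22] -> [-82, -8, 96, 86, 44] -> [82, 8, -96, -86, -44]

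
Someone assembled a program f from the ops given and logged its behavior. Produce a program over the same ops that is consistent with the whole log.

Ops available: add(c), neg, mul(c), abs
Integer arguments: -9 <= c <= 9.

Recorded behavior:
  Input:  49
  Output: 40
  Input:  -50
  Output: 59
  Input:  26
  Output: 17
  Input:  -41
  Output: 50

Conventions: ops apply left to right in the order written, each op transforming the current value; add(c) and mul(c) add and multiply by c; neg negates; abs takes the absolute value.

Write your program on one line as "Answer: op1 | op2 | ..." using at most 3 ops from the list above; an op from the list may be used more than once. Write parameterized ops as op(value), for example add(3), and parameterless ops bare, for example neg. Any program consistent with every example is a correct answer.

add(-9) | abs

Check, running the answer program on each example:
  49 -> 40 -> 40
  -50 -> -59 -> 59
  26 -> 17 -> 17
  -41 -> -50 -> 50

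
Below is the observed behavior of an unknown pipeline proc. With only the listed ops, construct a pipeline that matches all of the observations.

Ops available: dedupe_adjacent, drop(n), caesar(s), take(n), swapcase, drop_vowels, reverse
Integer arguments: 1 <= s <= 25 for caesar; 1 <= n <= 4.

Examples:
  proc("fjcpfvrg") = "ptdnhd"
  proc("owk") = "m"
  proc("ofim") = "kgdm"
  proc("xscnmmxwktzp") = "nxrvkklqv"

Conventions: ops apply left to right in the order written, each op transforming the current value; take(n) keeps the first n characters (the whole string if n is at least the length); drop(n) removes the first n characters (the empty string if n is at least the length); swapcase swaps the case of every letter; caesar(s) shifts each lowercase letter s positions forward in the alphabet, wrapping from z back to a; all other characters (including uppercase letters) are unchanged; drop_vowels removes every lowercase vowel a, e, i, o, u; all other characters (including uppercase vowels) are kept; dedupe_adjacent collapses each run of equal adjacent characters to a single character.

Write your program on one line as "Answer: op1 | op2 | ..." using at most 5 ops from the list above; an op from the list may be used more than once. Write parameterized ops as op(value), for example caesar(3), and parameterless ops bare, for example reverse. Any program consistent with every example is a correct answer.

reverse | caesar(14) | caesar(10) | drop_vowels

Check, running the answer program on each example:
  "fjcpfvrg" -> "grvfpcjf" -> "ufjtdqxt" -> "eptdnahd" -> "ptdnhd"
  "owk" -> "kwo" -> "ykc" -> "ium" -> "m"
  "ofim" -> "mifo" -> "awtc" -> "kgdm" -> "kgdm"
  "xscnmmxwktzp" -> "pztkwxmmncsx" -> "dnhyklaabqgl" -> "nxriuvkklaqv" -> "nxrvkklqv"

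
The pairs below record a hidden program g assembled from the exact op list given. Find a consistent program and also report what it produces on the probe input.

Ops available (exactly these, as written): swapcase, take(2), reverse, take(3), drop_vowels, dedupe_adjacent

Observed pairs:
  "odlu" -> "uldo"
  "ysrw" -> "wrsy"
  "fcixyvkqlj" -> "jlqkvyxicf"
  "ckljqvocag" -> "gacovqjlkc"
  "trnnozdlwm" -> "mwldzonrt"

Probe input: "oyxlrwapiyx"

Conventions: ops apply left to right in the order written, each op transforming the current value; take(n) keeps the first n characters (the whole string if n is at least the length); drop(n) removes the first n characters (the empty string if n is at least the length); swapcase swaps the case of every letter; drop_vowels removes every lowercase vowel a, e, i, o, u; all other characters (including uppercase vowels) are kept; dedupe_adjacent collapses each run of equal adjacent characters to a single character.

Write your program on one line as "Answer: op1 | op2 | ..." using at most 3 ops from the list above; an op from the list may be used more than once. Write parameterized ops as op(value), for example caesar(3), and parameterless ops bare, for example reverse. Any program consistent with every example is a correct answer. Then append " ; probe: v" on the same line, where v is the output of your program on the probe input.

dedupe_adjacent | reverse ; probe: "xyipawrlxyo"

Check, running the answer program on each example:
  "odlu" -> "odlu" -> "uldo"
  "ysrw" -> "ysrw" -> "wrsy"
  "fcixyvkqlj" -> "fcixyvkqlj" -> "jlqkvyxicf"
  "ckljqvocag" -> "ckljqvocag" -> "gacovqjlkc"
  "trnnozdlwm" -> "trnozdlwm" -> "mwldzonrt"
  probe: "oyxlrwapiyx" -> "oyxlrwapiyx" -> "xyipawrlxyo"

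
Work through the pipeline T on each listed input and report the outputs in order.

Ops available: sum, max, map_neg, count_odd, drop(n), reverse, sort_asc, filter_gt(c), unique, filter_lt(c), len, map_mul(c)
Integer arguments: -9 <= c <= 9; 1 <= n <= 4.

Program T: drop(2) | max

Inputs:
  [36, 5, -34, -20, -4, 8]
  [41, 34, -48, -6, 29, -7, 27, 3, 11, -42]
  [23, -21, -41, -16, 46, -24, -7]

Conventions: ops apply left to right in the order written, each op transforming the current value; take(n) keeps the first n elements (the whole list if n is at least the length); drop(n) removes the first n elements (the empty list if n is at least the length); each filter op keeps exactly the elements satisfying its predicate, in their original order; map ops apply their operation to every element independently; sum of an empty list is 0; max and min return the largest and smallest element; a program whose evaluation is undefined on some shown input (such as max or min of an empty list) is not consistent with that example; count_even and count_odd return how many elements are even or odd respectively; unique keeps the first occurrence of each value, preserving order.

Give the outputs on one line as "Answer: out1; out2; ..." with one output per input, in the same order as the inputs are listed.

8; 29; 46

Execution, op by op:
  [36, 5, -34, -20, -4, 8] -> [-34, -20, -4, 8] -> 8
  [41, 34, -48, -6, 29, -7, 27, 3, 11, -42] -> [-48, -6, 29, -7, 27, 3, 11, -42] -> 29
  [23, -21, -41, -16, 46, -24, -7] -> [-41, -16, 46, -24, -7] -> 46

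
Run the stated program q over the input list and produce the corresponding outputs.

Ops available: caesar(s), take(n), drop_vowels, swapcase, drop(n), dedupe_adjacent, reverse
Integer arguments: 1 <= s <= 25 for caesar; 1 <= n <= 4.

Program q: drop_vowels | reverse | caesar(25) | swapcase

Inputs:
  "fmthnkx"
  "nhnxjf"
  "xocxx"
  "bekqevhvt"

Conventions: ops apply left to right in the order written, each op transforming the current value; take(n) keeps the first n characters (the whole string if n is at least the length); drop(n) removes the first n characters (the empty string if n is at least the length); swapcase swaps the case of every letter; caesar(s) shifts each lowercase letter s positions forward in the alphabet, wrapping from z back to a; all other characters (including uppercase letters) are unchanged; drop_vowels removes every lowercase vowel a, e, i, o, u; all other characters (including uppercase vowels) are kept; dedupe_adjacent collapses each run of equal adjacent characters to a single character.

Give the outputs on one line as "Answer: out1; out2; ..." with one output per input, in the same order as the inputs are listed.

"WJMGSLE"; "EIWMGM"; "WWBW"; "SUGUPJA"

Execution, op by op:
  "fmthnkx" -> "fmthnkx" -> "xknhtmf" -> "wjmgsle" -> "WJMGSLE"
  "nhnxjf" -> "nhnxjf" -> "fjxnhn" -> "eiwmgm" -> "EIWMGM"
  "xocxx" -> "xcxx" -> "xxcx" -> "wwbw" -> "WWBW"
  "bekqevhvt" -> "bkqvhvt" -> "tvhvqkb" -> "sugupja" -> "SUGUPJA"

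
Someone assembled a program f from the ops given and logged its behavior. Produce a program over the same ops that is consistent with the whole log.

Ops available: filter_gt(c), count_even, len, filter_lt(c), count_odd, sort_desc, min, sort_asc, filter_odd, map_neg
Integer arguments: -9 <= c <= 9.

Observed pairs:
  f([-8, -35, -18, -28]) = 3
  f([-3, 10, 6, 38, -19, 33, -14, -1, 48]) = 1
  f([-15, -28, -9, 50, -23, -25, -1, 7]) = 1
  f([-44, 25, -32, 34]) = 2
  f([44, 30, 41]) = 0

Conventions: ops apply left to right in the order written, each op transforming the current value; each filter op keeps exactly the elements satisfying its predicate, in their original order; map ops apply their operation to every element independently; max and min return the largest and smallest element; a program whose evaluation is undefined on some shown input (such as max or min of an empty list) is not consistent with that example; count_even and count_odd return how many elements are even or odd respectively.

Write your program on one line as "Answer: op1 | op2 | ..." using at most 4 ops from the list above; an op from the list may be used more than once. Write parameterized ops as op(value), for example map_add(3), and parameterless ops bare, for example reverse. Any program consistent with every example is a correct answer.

filter_lt(-5) | sort_asc | sort_desc | count_even

Check, running the answer program on each example:
  [-8, -35, -18, -28] -> [-8, -35, -18, -28] -> [-35, -28, -18, -8] -> [-8, -18, -28, -35] -> 3
  [-3, 10, 6, 38, -19, 33, -14, -1, 48] -> [-19, -14] -> [-19, -14] -> [-14, -19] -> 1
  [-15, -28, -9, 50, -23, -25, -1, 7] -> [-15, -28, -9, -23, -25] -> [-28, -25, -23, -15, -9] -> [-9, -15, -23, -25, -28] -> 1
  [-44, 25, -32, 34] -> [-44, -32] -> [-44, -32] -> [-32, -44] -> 2
  [44, 30, 41] -> [] -> [] -> [] -> 0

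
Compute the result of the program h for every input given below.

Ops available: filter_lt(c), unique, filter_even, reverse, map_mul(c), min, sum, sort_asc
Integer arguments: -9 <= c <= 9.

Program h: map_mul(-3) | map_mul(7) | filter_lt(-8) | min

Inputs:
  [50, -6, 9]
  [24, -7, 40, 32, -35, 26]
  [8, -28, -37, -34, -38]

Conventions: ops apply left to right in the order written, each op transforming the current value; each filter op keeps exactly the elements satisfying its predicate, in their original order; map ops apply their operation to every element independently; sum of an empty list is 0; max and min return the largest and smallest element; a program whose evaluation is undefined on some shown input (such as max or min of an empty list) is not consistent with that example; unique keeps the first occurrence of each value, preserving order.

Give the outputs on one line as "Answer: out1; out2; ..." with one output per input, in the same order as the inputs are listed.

-1050; -840; -168

Execution, op by op:
  [50, -6, 9] -> [-150, 18, -27] -> [-1050, 126, -189] -> [-1050, -189] -> -1050
  [24, -7, 40, 32, -35, 26] -> [-72, 21, -120, -96, 105, -78] -> [-504, 147, -840, -672, 735, -546] -> [-504, -840, -672, -546] -> -840
  [8, -28, -37, -34, -38] -> [-24, 84, 111, 102, 114] -> [-168, 588, 777, 714, 798] -> [-168] -> -168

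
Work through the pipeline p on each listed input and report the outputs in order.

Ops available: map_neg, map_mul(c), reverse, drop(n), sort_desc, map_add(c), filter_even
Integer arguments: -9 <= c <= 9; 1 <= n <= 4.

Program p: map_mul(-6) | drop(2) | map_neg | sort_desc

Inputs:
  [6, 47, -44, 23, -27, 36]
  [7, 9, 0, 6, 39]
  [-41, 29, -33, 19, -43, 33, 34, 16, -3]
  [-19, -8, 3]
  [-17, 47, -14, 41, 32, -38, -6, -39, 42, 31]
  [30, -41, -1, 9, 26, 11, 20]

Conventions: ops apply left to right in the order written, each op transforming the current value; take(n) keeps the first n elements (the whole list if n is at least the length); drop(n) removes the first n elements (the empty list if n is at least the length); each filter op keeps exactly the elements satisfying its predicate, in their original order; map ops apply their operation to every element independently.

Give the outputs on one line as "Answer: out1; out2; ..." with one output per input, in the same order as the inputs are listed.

[216, 138, -162, -264]; [234, 36, 0]; [204, 198, 114, 96, -18, -198, -258]; [18]; [252, 246, 192, 186, -36, -84, -228, -234]; [156, 120, 66, 54, -6]

Execution, op by op:
  [6, 47, -44, 23, -27, 36] -> [-36, -282, 264, -138, 162, -216] -> [264, -138, 162, -216] -> [-264, 138, -162, 216] -> [216, 138, -162, -264]
  [7, 9, 0, 6, 39] -> [-42, -54, 0, -36, -234] -> [0, -36, -234] -> [0, 36, 234] -> [234, 36, 0]
  [-41, 29, -33, 19, -43, 33, 34, 16, -3] -> [246, -174, 198, -114, 258, -198, -204, -96, 18] -> [198, -114, 258, -198, -204, -96, 18] -> [-198, 114, -258, 198, 204, 96, -18] -> [204, 198, 114, 96, -18, -198, -258]
  [-19, -8, 3] -> [114, 48, -18] -> [-18] -> [18] -> [18]
  [-17, 47, -14, 41, 32, -38, -6, -39, 42, 31] -> [102, -282, 84, -246, -192, 228, 36, 234, -252, -186] -> [84, -246, -192, 228, 36, 234, -252, -186] -> [-84, 246, 192, -228, -36, -234, 252, 186] -> [252, 246, 192, 186, -36, -84, -228, -234]
  [30, -41, -1, 9, 26, 11, 20] -> [-180, 246, 6, -54, -156, -66, -120] -> [6, -54, -156, -66, -120] -> [-6, 54, 156, 66, 120] -> [156, 120, 66, 54, -6]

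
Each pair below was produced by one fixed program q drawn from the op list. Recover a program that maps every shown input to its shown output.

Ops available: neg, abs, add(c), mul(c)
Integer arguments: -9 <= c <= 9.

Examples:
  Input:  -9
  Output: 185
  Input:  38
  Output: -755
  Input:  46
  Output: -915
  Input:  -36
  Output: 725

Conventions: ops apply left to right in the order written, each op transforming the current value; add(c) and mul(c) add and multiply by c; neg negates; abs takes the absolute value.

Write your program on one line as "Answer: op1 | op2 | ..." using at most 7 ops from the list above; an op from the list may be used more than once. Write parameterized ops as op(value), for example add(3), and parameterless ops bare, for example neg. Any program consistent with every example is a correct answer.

neg | mul(-4) | neg | add(8) | add(-7) | mul(5)

Check, running the answer program on each example:
  -9 -> 9 -> -36 -> 36 -> 44 -> 37 -> 185
  38 -> -38 -> 152 -> -152 -> -144 -> -151 -> -755
  46 -> -46 -> 184 -> -184 -> -176 -> -183 -> -915
  -36 -> 36 -> -144 -> 144 -> 152 -> 145 -> 725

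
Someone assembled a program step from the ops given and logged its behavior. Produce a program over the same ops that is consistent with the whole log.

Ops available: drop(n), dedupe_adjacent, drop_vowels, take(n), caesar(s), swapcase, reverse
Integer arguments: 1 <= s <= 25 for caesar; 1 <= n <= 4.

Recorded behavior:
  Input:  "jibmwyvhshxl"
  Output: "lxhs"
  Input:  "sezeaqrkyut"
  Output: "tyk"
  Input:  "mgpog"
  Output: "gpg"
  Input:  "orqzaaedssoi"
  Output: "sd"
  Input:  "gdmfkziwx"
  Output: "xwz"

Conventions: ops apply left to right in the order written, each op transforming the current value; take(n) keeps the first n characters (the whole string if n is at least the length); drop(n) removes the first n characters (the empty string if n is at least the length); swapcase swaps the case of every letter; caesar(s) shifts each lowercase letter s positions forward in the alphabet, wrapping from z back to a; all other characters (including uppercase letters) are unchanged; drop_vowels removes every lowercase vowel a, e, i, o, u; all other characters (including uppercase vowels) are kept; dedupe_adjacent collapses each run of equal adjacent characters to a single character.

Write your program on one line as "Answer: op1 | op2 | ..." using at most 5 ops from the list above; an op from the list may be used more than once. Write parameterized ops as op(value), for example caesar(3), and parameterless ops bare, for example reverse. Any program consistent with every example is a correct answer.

dedupe_adjacent | reverse | take(4) | drop_vowels

Check, running the answer program on each example:
  "jibmwyvhshxl" -> "jibmwyvhshxl" -> "lxhshvywmbij" -> "lxhs" -> "lxhs"
  "sezeaqrkyut" -> "sezeaqrkyut" -> "tuykrqaezes" -> "tuyk" -> "tyk"
  "mgpog" -> "mgpog" -> "gopgm" -> "gopg" -> "gpg"
  "orqzaaedssoi" -> "orqzaedsoi" -> "iosdeazqro" -> "iosd" -> "sd"
  "gdmfkziwx" -> "gdmfkziwx" -> "xwizkfmdg" -> "xwiz" -> "xwz"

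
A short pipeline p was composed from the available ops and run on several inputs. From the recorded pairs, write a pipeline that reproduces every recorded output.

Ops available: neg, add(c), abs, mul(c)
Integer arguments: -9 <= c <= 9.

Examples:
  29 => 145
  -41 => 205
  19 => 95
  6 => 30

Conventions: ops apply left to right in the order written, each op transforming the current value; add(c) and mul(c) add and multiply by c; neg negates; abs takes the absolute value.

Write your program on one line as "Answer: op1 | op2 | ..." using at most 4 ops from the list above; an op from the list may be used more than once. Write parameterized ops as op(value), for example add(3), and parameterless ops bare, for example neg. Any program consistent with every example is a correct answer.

neg | mul(5) | neg | abs

Check, running the answer program on each example:
  29 -> -29 -> -145 -> 145 -> 145
  -41 -> 41 -> 205 -> -205 -> 205
  19 -> -19 -> -95 -> 95 -> 95
  6 -> -6 -> -30 -> 30 -> 30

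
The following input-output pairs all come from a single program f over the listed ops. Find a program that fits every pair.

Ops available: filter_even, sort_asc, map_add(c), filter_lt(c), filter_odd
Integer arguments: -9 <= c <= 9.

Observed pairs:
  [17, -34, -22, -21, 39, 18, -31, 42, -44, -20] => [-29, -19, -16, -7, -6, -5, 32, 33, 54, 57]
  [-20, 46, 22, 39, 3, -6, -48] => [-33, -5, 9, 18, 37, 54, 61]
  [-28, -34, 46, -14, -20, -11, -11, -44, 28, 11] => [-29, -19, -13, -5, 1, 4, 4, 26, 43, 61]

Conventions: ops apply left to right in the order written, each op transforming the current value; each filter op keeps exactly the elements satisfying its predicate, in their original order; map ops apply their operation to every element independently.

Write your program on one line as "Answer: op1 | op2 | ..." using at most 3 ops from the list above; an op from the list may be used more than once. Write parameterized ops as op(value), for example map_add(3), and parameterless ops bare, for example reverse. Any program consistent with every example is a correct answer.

sort_asc | map_add(8) | map_add(7)

Check, running the answer program on each example:
  [17, -34, -22, -21, 39, 18, -31, 42, -44, -20] -> [-44, -34, -31, -22, -21, -20, 17, 18, 39, 42] -> [-36, -26, -23, -14, -13, -12, 25, 26, 47, 50] -> [-29, -19, -16, -7, -6, -5, 32, 33, 54, 57]
  [-20, 46, 22, 39, 3, -6, -48] -> [-48, -20, -6, 3, 22, 39, 46] -> [-40, -12, 2, 11, 30, 47, 54] -> [-33, -5, 9, 18, 37, 54, 61]
  [-28, -34, 46, -14, -20, -11, -11, -44, 28, 11] -> [-44, -34, -28, -20, -14, -11, -11, 11, 28, 46] -> [-36, -26, -20, -12, -6, -3, -3, 19, 36, 54] -> [-29, -19, -13, -5, 1, 4, 4, 26, 43, 61]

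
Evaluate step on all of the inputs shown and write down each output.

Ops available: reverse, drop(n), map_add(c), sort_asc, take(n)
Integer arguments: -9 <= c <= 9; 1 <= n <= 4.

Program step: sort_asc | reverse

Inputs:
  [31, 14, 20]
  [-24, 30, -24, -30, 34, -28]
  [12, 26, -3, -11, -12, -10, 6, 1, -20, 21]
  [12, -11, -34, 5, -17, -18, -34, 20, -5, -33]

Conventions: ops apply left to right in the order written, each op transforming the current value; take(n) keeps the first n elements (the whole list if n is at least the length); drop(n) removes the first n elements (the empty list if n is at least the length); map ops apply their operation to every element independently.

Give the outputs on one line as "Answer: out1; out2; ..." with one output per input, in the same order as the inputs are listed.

[31, 20, 14]; [34, 30, -24, -24, -28, -30]; [26, 21, 12, 6, 1, -3, -10, -11, -12, -20]; [20, 12, 5, -5, -11, -17, -18, -33, -34, -34]

Execution, op by op:
  [31, 14, 20] -> [14, 20, 31] -> [31, 20, 14]
  [-24, 30, -24, -30, 34, -28] -> [-30, -28, -24, -24, 30, 34] -> [34, 30, -24, -24, -28, -30]
  [12, 26, -3, -11, -12, -10, 6, 1, -20, 21] -> [-20, -12, -11, -10, -3, 1, 6, 12, 21, 26] -> [26, 21, 12, 6, 1, -3, -10, -11, -12, -20]
  [12, -11, -34, 5, -17, -18, -34, 20, -5, -33] -> [-34, -34, -33, -18, -17, -11, -5, 5, 12, 20] -> [20, 12, 5, -5, -11, -17, -18, -33, -34, -34]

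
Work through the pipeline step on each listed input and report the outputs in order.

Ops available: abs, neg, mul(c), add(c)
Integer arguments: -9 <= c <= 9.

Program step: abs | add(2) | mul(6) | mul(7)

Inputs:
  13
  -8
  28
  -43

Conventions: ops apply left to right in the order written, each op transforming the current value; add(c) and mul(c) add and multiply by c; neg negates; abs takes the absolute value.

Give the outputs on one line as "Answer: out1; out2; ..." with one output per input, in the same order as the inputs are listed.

Execution, op by op:
  13 -> 13 -> 15 -> 90 -> 630
  -8 -> 8 -> 10 -> 60 -> 420
  28 -> 28 -> 30 -> 180 -> 1260
  -43 -> 43 -> 45 -> 270 -> 1890

630; 420; 1260; 1890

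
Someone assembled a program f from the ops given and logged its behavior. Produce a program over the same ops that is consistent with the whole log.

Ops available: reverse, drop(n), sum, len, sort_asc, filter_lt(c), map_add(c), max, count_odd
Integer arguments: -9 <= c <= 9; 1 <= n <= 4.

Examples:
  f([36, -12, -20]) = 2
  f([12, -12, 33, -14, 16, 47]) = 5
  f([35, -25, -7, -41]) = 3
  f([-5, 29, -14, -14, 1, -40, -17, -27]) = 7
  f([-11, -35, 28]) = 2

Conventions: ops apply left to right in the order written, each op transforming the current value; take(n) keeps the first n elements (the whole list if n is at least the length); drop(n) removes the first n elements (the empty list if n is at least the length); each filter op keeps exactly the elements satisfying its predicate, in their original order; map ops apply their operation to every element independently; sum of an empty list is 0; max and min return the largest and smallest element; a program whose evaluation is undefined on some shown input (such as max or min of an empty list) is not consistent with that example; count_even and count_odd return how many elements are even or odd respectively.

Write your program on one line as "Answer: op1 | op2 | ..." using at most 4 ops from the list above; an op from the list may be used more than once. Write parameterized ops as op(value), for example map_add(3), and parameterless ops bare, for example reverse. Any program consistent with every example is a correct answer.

drop(1) | map_add(4) | sort_asc | len

Check, running the answer program on each example:
  [36, -12, -20] -> [-12, -20] -> [-8, -16] -> [-16, -8] -> 2
  [12, -12, 33, -14, 16, 47] -> [-12, 33, -14, 16, 47] -> [-8, 37, -10, 20, 51] -> [-10, -8, 20, 37, 51] -> 5
  [35, -25, -7, -41] -> [-25, -7, -41] -> [-21, -3, -37] -> [-37, -21, -3] -> 3
  [-5, 29, -14, -14, 1, -40, -17, -27] -> [29, -14, -14, 1, -40, -17, -27] -> [33, -10, -10, 5, -36, -13, -23] -> [-36, -23, -13, -10, -10, 5, 33] -> 7
  [-11, -35, 28] -> [-35, 28] -> [-31, 32] -> [-31, 32] -> 2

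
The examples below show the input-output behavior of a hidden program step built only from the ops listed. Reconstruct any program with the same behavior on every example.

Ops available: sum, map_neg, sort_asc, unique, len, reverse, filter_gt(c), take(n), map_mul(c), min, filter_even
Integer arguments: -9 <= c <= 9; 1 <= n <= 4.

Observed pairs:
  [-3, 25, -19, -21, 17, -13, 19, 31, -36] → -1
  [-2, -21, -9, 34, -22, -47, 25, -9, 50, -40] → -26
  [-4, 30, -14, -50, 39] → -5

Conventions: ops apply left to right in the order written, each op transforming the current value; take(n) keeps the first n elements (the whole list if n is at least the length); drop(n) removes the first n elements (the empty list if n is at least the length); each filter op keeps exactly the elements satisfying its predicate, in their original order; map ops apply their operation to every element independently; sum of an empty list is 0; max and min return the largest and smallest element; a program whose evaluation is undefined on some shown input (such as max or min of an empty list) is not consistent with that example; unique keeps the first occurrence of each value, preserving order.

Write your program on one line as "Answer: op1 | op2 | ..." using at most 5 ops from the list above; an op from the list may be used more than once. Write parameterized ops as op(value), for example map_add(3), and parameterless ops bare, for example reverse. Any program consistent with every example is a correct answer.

reverse | map_mul(-1) | unique | take(4) | sum

Check, running the answer program on each example:
  [-3, 25, -19, -21, 17, -13, 19, 31, -36] -> [-36, 31, 19, -13, 17, -21, -19, 25, -3] -> [36, -31, -19, 13, -17, 21, 19, -25, 3] -> [36, -31, -19, 13, -17, 21, 19, -25, 3] -> [36, -31, -19, 13] -> -1
  [-2, -21, -9, 34, -22, -47, 25, -9, 50, -40] -> [-40, 50, -9, 25, -47, -22, 34, -9, -21, -2] -> [40, -50, 9, -25, 47, 22, -34, 9, 21, 2] -> [40, -50, 9, -25, 47, 22, -34, 21, 2] -> [40, -50, 9, -25] -> -26
  [-4, 30, -14, -50, 39] -> [39, -50, -14, 30, -4] -> [-39, 50, 14, -30, 4] -> [-39, 50, 14, -30, 4] -> [-39, 50, 14, -30] -> -5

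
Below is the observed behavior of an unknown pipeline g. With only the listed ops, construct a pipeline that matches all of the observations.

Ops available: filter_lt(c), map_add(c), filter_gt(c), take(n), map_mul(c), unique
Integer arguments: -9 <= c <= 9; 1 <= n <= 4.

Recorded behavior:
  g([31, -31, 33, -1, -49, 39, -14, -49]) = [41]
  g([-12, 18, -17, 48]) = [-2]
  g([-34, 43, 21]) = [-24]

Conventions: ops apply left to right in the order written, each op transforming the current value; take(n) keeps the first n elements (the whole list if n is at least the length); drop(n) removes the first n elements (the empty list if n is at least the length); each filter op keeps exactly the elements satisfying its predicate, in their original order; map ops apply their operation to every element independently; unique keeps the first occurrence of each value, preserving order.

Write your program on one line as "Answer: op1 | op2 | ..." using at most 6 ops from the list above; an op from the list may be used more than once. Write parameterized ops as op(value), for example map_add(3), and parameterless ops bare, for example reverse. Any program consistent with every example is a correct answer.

map_add(-4) | unique | map_add(9) | take(1) | map_add(5)

Check, running the answer program on each example:
  [31, -31, 33, -1, -49, 39, -14, -49] -> [27, -35, 29, -5, -53, 35, -18, -53] -> [27, -35, 29, -5, -53, 35, -18] -> [36, -26, 38, 4, -44, 44, -9] -> [36] -> [41]
  [-12, 18, -17, 48] -> [-16, 14, -21, 44] -> [-16, 14, -21, 44] -> [-7, 23, -12, 53] -> [-7] -> [-2]
  [-34, 43, 21] -> [-38, 39, 17] -> [-38, 39, 17] -> [-29, 48, 26] -> [-29] -> [-24]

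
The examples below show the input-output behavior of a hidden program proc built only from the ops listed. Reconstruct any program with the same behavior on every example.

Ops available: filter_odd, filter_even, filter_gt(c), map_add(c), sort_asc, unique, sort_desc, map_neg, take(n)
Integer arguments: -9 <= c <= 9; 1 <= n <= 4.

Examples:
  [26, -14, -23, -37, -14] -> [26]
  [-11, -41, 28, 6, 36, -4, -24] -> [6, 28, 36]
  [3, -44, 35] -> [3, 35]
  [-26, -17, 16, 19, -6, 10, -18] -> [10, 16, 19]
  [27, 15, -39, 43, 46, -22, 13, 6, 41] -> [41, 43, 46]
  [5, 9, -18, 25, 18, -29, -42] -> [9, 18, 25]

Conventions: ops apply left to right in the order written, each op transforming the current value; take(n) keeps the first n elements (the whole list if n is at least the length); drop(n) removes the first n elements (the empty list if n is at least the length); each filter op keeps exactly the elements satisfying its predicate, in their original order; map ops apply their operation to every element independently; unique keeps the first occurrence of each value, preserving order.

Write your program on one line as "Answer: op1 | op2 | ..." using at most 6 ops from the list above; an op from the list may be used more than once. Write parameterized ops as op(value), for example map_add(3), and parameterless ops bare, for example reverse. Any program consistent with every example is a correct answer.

unique | filter_gt(1) | sort_desc | take(3) | sort_asc

Check, running the answer program on each example:
  [26, -14, -23, -37, -14] -> [26, -14, -23, -37] -> [26] -> [26] -> [26] -> [26]
  [-11, -41, 28, 6, 36, -4, -24] -> [-11, -41, 28, 6, 36, -4, -24] -> [28, 6, 36] -> [36, 28, 6] -> [36, 28, 6] -> [6, 28, 36]
  [3, -44, 35] -> [3, -44, 35] -> [3, 35] -> [35, 3] -> [35, 3] -> [3, 35]
  [-26, -17, 16, 19, -6, 10, -18] -> [-26, -17, 16, 19, -6, 10, -18] -> [16, 19, 10] -> [19, 16, 10] -> [19, 16, 10] -> [10, 16, 19]
  [27, 15, -39, 43, 46, -22, 13, 6, 41] -> [27, 15, -39, 43, 46, -22, 13, 6, 41] -> [27, 15, 43, 46, 13, 6, 41] -> [46, 43, 41, 27, 15, 13, 6] -> [46, 43, 41] -> [41, 43, 46]
  [5, 9, -18, 25, 18, -29, -42] -> [5, 9, -18, 25, 18, -29, -42] -> [5, 9, 25, 18] -> [25, 18, 9, 5] -> [25, 18, 9] -> [9, 18, 25]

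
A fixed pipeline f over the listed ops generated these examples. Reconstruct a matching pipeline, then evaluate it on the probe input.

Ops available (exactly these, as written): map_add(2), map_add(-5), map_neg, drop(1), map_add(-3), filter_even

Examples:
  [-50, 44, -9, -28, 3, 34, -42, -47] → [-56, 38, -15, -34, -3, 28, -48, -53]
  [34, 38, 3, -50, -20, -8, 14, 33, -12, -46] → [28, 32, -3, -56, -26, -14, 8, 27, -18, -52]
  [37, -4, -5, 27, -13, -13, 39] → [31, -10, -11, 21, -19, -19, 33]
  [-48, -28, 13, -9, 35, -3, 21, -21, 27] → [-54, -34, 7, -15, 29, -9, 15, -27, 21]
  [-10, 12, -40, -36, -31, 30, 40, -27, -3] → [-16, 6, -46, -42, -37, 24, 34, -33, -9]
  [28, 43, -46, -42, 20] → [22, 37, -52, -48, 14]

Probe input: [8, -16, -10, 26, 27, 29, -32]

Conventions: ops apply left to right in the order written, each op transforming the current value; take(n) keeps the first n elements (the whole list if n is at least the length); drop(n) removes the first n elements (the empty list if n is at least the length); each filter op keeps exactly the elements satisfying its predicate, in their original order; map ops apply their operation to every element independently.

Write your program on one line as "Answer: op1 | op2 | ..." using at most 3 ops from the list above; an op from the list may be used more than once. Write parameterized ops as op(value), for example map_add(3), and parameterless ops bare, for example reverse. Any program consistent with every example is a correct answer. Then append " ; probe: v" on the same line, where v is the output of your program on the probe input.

map_add(-5) | map_add(2) | map_add(-3) ; probe: [2, -22, -16, 20, 21, 23, -38]

Check, running the answer program on each example:
  [-50, 44, -9, -28, 3, 34, -42, -47] -> [-55, 39, -14, -33, -2, 29, -47, -52] -> [-53, 41, -12, -31, 0, 31, -45, -50] -> [-56, 38, -15, -34, -3, 28, -48, -53]
  [34, 38, 3, -50, -20, -8, 14, 33, -12, -46] -> [29, 33, -2, -55, -25, -13, 9, 28, -17, -51] -> [31, 35, 0, -53, -23, -11, 11, 30, -15, -49] -> [28, 32, -3, -56, -26, -14, 8, 27, -18, -52]
  [37, -4, -5, 27, -13, -13, 39] -> [32, -9, -10, 22, -18, -18, 34] -> [34, -7, -8, 24, -16, -16, 36] -> [31, -10, -11, 21, -19, -19, 33]
  [-48, -28, 13, -9, 35, -3, 21, -21, 27] -> [-53, -33, 8, -14, 30, -8, 16, -26, 22] -> [-51, -31, 10, -12, 32, -6, 18, -24, 24] -> [-54, -34, 7, -15, 29, -9, 15, -27, 21]
  [-10, 12, -40, -36, -31, 30, 40, -27, -3] -> [-15, 7, -45, -41, -36, 25, 35, -32, -8] -> [-13, 9, -43, -39, -34, 27, 37, -30, -6] -> [-16, 6, -46, -42, -37, 24, 34, -33, -9]
  [28, 43, -46, -42, 20] -> [23, 38, -51, -47, 15] -> [25, 40, -49, -45, 17] -> [22, 37, -52, -48, 14]
  probe: [8, -16, -10, 26, 27, 29, -32] -> [3, -21, -15, 21, 22, 24, -37] -> [5, -19, -13, 23, 24, 26, -35] -> [2, -22, -16, 20, 21, 23, -38]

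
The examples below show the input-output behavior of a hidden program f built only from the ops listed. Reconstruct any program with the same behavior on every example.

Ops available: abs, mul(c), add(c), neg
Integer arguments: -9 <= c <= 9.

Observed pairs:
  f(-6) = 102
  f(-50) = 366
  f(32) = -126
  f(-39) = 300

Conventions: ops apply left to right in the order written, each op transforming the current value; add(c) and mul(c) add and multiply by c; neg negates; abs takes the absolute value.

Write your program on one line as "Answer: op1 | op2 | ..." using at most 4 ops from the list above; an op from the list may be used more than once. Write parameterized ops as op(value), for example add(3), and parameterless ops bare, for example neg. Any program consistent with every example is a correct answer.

add(-3) | add(-8) | mul(6) | neg

Check, running the answer program on each example:
  -6 -> -9 -> -17 -> -102 -> 102
  -50 -> -53 -> -61 -> -366 -> 366
  32 -> 29 -> 21 -> 126 -> -126
  -39 -> -42 -> -50 -> -300 -> 300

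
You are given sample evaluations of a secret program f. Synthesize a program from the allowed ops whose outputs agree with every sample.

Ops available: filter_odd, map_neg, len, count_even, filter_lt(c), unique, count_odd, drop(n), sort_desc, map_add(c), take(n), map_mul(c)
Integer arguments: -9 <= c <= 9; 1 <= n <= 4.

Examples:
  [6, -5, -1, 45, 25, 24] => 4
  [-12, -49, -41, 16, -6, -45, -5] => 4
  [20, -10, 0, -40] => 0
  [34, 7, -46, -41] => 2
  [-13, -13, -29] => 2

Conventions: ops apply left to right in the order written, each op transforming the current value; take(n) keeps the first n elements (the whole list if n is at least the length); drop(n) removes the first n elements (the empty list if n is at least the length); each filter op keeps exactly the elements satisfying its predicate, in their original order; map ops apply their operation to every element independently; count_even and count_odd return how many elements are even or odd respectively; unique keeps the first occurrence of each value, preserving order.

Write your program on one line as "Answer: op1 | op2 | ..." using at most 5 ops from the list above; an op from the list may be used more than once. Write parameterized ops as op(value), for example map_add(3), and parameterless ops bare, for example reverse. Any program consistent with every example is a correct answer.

filter_odd | unique | map_mul(-9) | map_mul(2) | len

Check, running the answer program on each example:
  [6, -5, -1, 45, 25, 24] -> [-5, -1, 45, 25] -> [-5, -1, 45, 25] -> [45, 9, -405, -225] -> [90, 18, -810, -450] -> 4
  [-12, -49, -41, 16, -6, -45, -5] -> [-49, -41, -45, -5] -> [-49, -41, -45, -5] -> [441, 369, 405, 45] -> [882, 738, 810, 90] -> 4
  [20, -10, 0, -40] -> [] -> [] -> [] -> [] -> 0
  [34, 7, -46, -41] -> [7, -41] -> [7, -41] -> [-63, 369] -> [-126, 738] -> 2
  [-13, -13, -29] -> [-13, -13, -29] -> [-13, -29] -> [117, 261] -> [234, 522] -> 2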